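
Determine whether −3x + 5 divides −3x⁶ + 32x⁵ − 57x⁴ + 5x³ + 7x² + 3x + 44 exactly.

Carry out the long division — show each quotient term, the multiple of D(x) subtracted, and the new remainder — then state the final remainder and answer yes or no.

R(x) = −1, so D(x) is not a factor of P(x). no

Step 1: lead(−3x⁶ + 32x⁵ − 57x⁴ + 5x³ + 7x² + 3x + 44) ÷ lead(D) = −3x⁶ ÷ −3x = x⁵. Subtract (x⁵)·D = −3x⁶ + 5x⁵. Remainder: 27x⁵ − 57x⁴ + 5x³ + 7x² + 3x + 44.
Step 2: lead(27x⁵ − 57x⁴ + 5x³ + 7x² + 3x + 44) ÷ lead(D) = 27x⁵ ÷ −3x = −9x⁴. Subtract (−9x⁴)·D = 27x⁵ − 45x⁴. Remainder: −12x⁴ + 5x³ + 7x² + 3x + 44.
Step 3: lead(−12x⁴ + 5x³ + 7x² + 3x + 44) ÷ lead(D) = −12x⁴ ÷ −3x = 4x³. Subtract (4x³)·D = −12x⁴ + 20x³. Remainder: −15x³ + 7x² + 3x + 44.
Step 4: lead(−15x³ + 7x² + 3x + 44) ÷ lead(D) = −15x³ ÷ −3x = 5x². Subtract (5x²)·D = −15x³ + 25x². Remainder: −18x² + 3x + 44.
Step 5: lead(−18x² + 3x + 44) ÷ lead(D) = −18x² ÷ −3x = 6x. Subtract (6x)·D = −18x² + 30x. Remainder: −27x + 44.
Step 6: lead(−27x + 44) ÷ lead(D) = −27x ÷ −3x = 9. Subtract (9)·D = −27x + 45. Remainder: −1.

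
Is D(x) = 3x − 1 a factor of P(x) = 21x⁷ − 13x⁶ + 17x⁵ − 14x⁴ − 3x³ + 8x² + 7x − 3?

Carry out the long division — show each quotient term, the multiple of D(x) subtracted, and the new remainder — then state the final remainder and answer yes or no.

R(x) = 0, so D(x) is a factor of P(x). yes

Step 1: lead(21x⁷ − 13x⁶ + 17x⁵ − 14x⁴ − 3x³ + 8x² + 7x − 3) ÷ lead(D) = 21x⁷ ÷ 3x = 7x⁶. Subtract (7x⁶)·D = 21x⁷ − 7x⁶. Remainder: −6x⁶ + 17x⁵ − 14x⁴ − 3x³ + 8x² + 7x − 3.
Step 2: lead(−6x⁶ + 17x⁵ − 14x⁴ − 3x³ + 8x² + 7x − 3) ÷ lead(D) = −6x⁶ ÷ 3x = −2x⁵. Subtract (−2x⁵)·D = −6x⁶ + 2x⁵. Remainder: 15x⁵ − 14x⁴ − 3x³ + 8x² + 7x − 3.
Step 3: lead(15x⁵ − 14x⁴ − 3x³ + 8x² + 7x − 3) ÷ lead(D) = 15x⁵ ÷ 3x = 5x⁴. Subtract (5x⁴)·D = 15x⁵ − 5x⁴. Remainder: −9x⁴ − 3x³ + 8x² + 7x − 3.
Step 4: lead(−9x⁴ − 3x³ + 8x² + 7x − 3) ÷ lead(D) = −9x⁴ ÷ 3x = −3x³. Subtract (−3x³)·D = −9x⁴ + 3x³. Remainder: −6x³ + 8x² + 7x − 3.
Step 5: lead(−6x³ + 8x² + 7x − 3) ÷ lead(D) = −6x³ ÷ 3x = −2x². Subtract (−2x²)·D = −6x³ + 2x². Remainder: 6x² + 7x − 3.
Step 6: lead(6x² + 7x − 3) ÷ lead(D) = 6x² ÷ 3x = 2x. Subtract (2x)·D = 6x² − 2x. Remainder: 9x − 3.
Step 7: lead(9x − 3) ÷ lead(D) = 9x ÷ 3x = 3. Subtract (3)·D = 9x − 3. Remainder: 0.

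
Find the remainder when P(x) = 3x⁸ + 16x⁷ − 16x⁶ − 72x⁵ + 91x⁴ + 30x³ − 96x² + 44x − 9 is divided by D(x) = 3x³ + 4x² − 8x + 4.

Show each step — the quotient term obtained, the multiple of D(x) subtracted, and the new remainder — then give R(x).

R(x) = −8x − 1

Step 1: lead(3x⁸ + 16x⁷ − 16x⁶ − 72x⁵ + 91x⁴ + 30x³ − 96x² + 44x − 9) ÷ lead(D) = 3x⁸ ÷ 3x³ = x⁵. Subtract (x⁵)·D = 3x⁸ + 4x⁷ − 8x⁶ + 4x⁵. Remainder: 12x⁷ − 8x⁶ − 76x⁵ + 91x⁴ + 30x³ − 96x² + 44x − 9.
Step 2: lead(12x⁷ − 8x⁶ − 76x⁵ + 91x⁴ + 30x³ − 96x² + 44x − 9) ÷ lead(D) = 12x⁷ ÷ 3x³ = 4x⁴. Subtract (4x⁴)·D = 12x⁷ + 16x⁶ − 32x⁵ + 16x⁴. Remainder: −24x⁶ − 44x⁵ + 75x⁴ + 30x³ − 96x² + 44x − 9.
Step 3: lead(−24x⁶ − 44x⁵ + 75x⁴ + 30x³ − 96x² + 44x − 9) ÷ lead(D) = −24x⁶ ÷ 3x³ = −8x³. Subtract (−8x³)·D = −24x⁶ − 32x⁵ + 64x⁴ − 32x³. Remainder: −12x⁵ + 11x⁴ + 62x³ − 96x² + 44x − 9.
Step 4: lead(−12x⁵ + 11x⁴ + 62x³ − 96x² + 44x − 9) ÷ lead(D) = −12x⁵ ÷ 3x³ = −4x². Subtract (−4x²)·D = −12x⁵ − 16x⁴ + 32x³ − 16x². Remainder: 27x⁴ + 30x³ − 80x² + 44x − 9.
Step 5: lead(27x⁴ + 30x³ − 80x² + 44x − 9) ÷ lead(D) = 27x⁴ ÷ 3x³ = 9x. Subtract (9x)·D = 27x⁴ + 36x³ − 72x² + 36x. Remainder: −6x³ − 8x² + 8x − 9.
Step 6: lead(−6x³ − 8x² + 8x − 9) ÷ lead(D) = −6x³ ÷ 3x³ = −2. Subtract (−2)·D = −6x³ − 8x² + 16x − 8. Remainder: −8x − 1.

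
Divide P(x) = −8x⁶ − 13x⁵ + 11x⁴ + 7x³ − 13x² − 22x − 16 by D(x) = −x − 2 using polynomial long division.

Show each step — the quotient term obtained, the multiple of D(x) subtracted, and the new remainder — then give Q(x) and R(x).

Step 1: lead(−8x⁶ − 13x⁵ + 11x⁴ + 7x³ − 13x² − 22x − 16) ÷ lead(D) = −8x⁶ ÷ −x = 8x⁵. Subtract (8x⁵)·D = −8x⁶ − 16x⁵. Remainder: 3x⁵ + 11x⁴ + 7x³ − 13x² − 22x − 16.
Step 2: lead(3x⁵ + 11x⁴ + 7x³ − 13x² − 22x − 16) ÷ lead(D) = 3x⁵ ÷ −x = −3x⁴. Subtract (−3x⁴)·D = 3x⁵ + 6x⁴. Remainder: 5x⁴ + 7x³ − 13x² − 22x − 16.
Step 3: lead(5x⁴ + 7x³ − 13x² − 22x − 16) ÷ lead(D) = 5x⁴ ÷ −x = −5x³. Subtract (−5x³)·D = 5x⁴ + 10x³. Remainder: −3x³ − 13x² − 22x − 16.
Step 4: lead(−3x³ − 13x² − 22x − 16) ÷ lead(D) = −3x³ ÷ −x = 3x². Subtract (3x²)·D = −3x³ − 6x². Remainder: −7x² − 22x − 16.
Step 5: lead(−7x² − 22x − 16) ÷ lead(D) = −7x² ÷ −x = 7x. Subtract (7x)·D = −7x² − 14x. Remainder: −8x − 16.
Step 6: lead(−8x − 16) ÷ lead(D) = −8x ÷ −x = 8. Subtract (8)·D = −8x − 16. Remainder: 0.

Q(x) = 8x⁵ − 3x⁴ − 5x³ + 3x² + 7x + 8; R(x) = 0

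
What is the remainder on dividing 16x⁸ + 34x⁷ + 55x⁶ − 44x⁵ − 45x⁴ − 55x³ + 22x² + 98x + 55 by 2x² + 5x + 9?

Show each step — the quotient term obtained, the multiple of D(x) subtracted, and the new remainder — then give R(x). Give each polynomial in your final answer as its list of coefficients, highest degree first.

R = [-8]

Step 1: lead(16x⁸ + 34x⁷ + 55x⁶ − 44x⁵ − 45x⁴ − 55x³ + 22x² + 98x + 55) ÷ lead(D) = 16x⁸ ÷ 2x² = 8x⁶. Subtract (8x⁶)·D = 16x⁸ + 40x⁷ + 72x⁶. Remainder: −6x⁷ − 17x⁶ − 44x⁵ − 45x⁴ − 55x³ + 22x² + 98x + 55.
Step 2: lead(−6x⁷ − 17x⁶ − 44x⁵ − 45x⁴ − 55x³ + 22x² + 98x + 55) ÷ lead(D) = −6x⁷ ÷ 2x² = −3x⁵. Subtract (−3x⁵)·D = −6x⁷ − 15x⁶ − 27x⁵. Remainder: −2x⁶ − 17x⁵ − 45x⁴ − 55x³ + 22x² + 98x + 55.
Step 3: lead(−2x⁶ − 17x⁵ − 45x⁴ − 55x³ + 22x² + 98x + 55) ÷ lead(D) = −2x⁶ ÷ 2x² = −x⁴. Subtract (−x⁴)·D = −2x⁶ − 5x⁵ − 9x⁴. Remainder: −12x⁵ − 36x⁴ − 55x³ + 22x² + 98x + 55.
Step 4: lead(−12x⁵ − 36x⁴ − 55x³ + 22x² + 98x + 55) ÷ lead(D) = −12x⁵ ÷ 2x² = −6x³. Subtract (−6x³)·D = −12x⁵ − 30x⁴ − 54x³. Remainder: −6x⁴ − x³ + 22x² + 98x + 55.
Step 5: lead(−6x⁴ − x³ + 22x² + 98x + 55) ÷ lead(D) = −6x⁴ ÷ 2x² = −3x². Subtract (−3x²)·D = −6x⁴ − 15x³ − 27x². Remainder: 14x³ + 49x² + 98x + 55.
Step 6: lead(14x³ + 49x² + 98x + 55) ÷ lead(D) = 14x³ ÷ 2x² = 7x. Subtract (7x)·D = 14x³ + 35x² + 63x. Remainder: 14x² + 35x + 55.
Step 7: lead(14x² + 35x + 55) ÷ lead(D) = 14x² ÷ 2x² = 7. Subtract (7)·D = 14x² + 35x + 63. Remainder: −8.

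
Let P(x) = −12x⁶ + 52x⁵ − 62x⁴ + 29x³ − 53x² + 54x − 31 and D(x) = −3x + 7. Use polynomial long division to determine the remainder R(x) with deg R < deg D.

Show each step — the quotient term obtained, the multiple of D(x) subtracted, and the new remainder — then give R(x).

Step 1: lead(−12x⁶ + 52x⁵ − 62x⁴ + 29x³ − 53x² + 54x − 31) ÷ lead(D) = −12x⁶ ÷ −3x = 4x⁵. Subtract (4x⁵)·D = −12x⁶ + 28x⁵. Remainder: 24x⁵ − 62x⁴ + 29x³ − 53x² + 54x − 31.
Step 2: lead(24x⁵ − 62x⁴ + 29x³ − 53x² + 54x − 31) ÷ lead(D) = 24x⁵ ÷ −3x = −8x⁴. Subtract (−8x⁴)·D = 24x⁵ − 56x⁴. Remainder: −6x⁴ + 29x³ − 53x² + 54x − 31.
Step 3: lead(−6x⁴ + 29x³ − 53x² + 54x − 31) ÷ lead(D) = −6x⁴ ÷ −3x = 2x³. Subtract (2x³)·D = −6x⁴ + 14x³. Remainder: 15x³ − 53x² + 54x − 31.
Step 4: lead(15x³ − 53x² + 54x − 31) ÷ lead(D) = 15x³ ÷ −3x = −5x². Subtract (−5x²)·D = 15x³ − 35x². Remainder: −18x² + 54x − 31.
Step 5: lead(−18x² + 54x − 31) ÷ lead(D) = −18x² ÷ −3x = 6x. Subtract (6x)·D = −18x² + 42x. Remainder: 12x − 31.
Step 6: lead(12x − 31) ÷ lead(D) = 12x ÷ −3x = −4. Subtract (−4)·D = 12x − 28. Remainder: −3.

R(x) = −3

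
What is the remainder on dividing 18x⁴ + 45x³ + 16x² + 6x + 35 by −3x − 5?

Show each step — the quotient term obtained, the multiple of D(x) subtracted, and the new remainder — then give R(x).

Step 1: lead(18x⁴ + 45x³ + 16x² + 6x + 35) ÷ lead(D) = 18x⁴ ÷ −3x = −6x³. Subtract (−6x³)·D = 18x⁴ + 30x³. Remainder: 15x³ + 16x² + 6x + 35.
Step 2: lead(15x³ + 16x² + 6x + 35) ÷ lead(D) = 15x³ ÷ −3x = −5x². Subtract (−5x²)·D = 15x³ + 25x². Remainder: −9x² + 6x + 35.
Step 3: lead(−9x² + 6x + 35) ÷ lead(D) = −9x² ÷ −3x = 3x. Subtract (3x)·D = −9x² − 15x. Remainder: 21x + 35.
Step 4: lead(21x + 35) ÷ lead(D) = 21x ÷ −3x = −7. Subtract (−7)·D = 21x + 35. Remainder: 0.

R(x) = 0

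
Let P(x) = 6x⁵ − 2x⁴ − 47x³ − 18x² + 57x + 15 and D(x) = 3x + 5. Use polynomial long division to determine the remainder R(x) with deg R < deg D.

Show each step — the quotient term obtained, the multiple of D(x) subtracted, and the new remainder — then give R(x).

R(x) = −5

Step 1: lead(6x⁵ − 2x⁴ − 47x³ − 18x² + 57x + 15) ÷ lead(D) = 6x⁵ ÷ 3x = 2x⁴. Subtract (2x⁴)·D = 6x⁵ + 10x⁴. Remainder: −12x⁴ − 47x³ − 18x² + 57x + 15.
Step 2: lead(−12x⁴ − 47x³ − 18x² + 57x + 15) ÷ lead(D) = −12x⁴ ÷ 3x = −4x³. Subtract (−4x³)·D = −12x⁴ − 20x³. Remainder: −27x³ − 18x² + 57x + 15.
Step 3: lead(−27x³ − 18x² + 57x + 15) ÷ lead(D) = −27x³ ÷ 3x = −9x². Subtract (−9x²)·D = −27x³ − 45x². Remainder: 27x² + 57x + 15.
Step 4: lead(27x² + 57x + 15) ÷ lead(D) = 27x² ÷ 3x = 9x. Subtract (9x)·D = 27x² + 45x. Remainder: 12x + 15.
Step 5: lead(12x + 15) ÷ lead(D) = 12x ÷ 3x = 4. Subtract (4)·D = 12x + 20. Remainder: −5.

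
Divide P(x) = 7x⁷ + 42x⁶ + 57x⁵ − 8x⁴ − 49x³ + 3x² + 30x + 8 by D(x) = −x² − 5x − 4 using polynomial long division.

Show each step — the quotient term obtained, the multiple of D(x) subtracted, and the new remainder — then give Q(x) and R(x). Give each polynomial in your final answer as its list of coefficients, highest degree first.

Q = [-7, -7, 6, 6, -5, -2]; R = [0]

Step 1: lead(7x⁷ + 42x⁶ + 57x⁵ − 8x⁴ − 49x³ + 3x² + 30x + 8) ÷ lead(D) = 7x⁷ ÷ −x² = −7x⁵. Subtract (−7x⁵)·D = 7x⁷ + 35x⁶ + 28x⁵. Remainder: 7x⁶ + 29x⁵ − 8x⁴ − 49x³ + 3x² + 30x + 8.
Step 2: lead(7x⁶ + 29x⁵ − 8x⁴ − 49x³ + 3x² + 30x + 8) ÷ lead(D) = 7x⁶ ÷ −x² = −7x⁴. Subtract (−7x⁴)·D = 7x⁶ + 35x⁵ + 28x⁴. Remainder: −6x⁵ − 36x⁴ − 49x³ + 3x² + 30x + 8.
Step 3: lead(−6x⁵ − 36x⁴ − 49x³ + 3x² + 30x + 8) ÷ lead(D) = −6x⁵ ÷ −x² = 6x³. Subtract (6x³)·D = −6x⁵ − 30x⁴ − 24x³. Remainder: −6x⁴ − 25x³ + 3x² + 30x + 8.
Step 4: lead(−6x⁴ − 25x³ + 3x² + 30x + 8) ÷ lead(D) = −6x⁴ ÷ −x² = 6x². Subtract (6x²)·D = −6x⁴ − 30x³ − 24x². Remainder: 5x³ + 27x² + 30x + 8.
Step 5: lead(5x³ + 27x² + 30x + 8) ÷ lead(D) = 5x³ ÷ −x² = −5x. Subtract (−5x)·D = 5x³ + 25x² + 20x. Remainder: 2x² + 10x + 8.
Step 6: lead(2x² + 10x + 8) ÷ lead(D) = 2x² ÷ −x² = −2. Subtract (−2)·D = 2x² + 10x + 8. Remainder: 0.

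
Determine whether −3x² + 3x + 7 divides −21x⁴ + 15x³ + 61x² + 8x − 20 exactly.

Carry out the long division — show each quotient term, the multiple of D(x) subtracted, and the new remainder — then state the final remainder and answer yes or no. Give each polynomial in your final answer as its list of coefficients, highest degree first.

R = [-6], so D(x) is not a factor of P(x). no

Step 1: lead(−21x⁴ + 15x³ + 61x² + 8x − 20) ÷ lead(D) = −21x⁴ ÷ −3x² = 7x². Subtract (7x²)·D = −21x⁴ + 21x³ + 49x². Remainder: −6x³ + 12x² + 8x − 20.
Step 2: lead(−6x³ + 12x² + 8x − 20) ÷ lead(D) = −6x³ ÷ −3x² = 2x. Subtract (2x)·D = −6x³ + 6x² + 14x. Remainder: 6x² − 6x − 20.
Step 3: lead(6x² − 6x − 20) ÷ lead(D) = 6x² ÷ −3x² = −2. Subtract (−2)·D = 6x² − 6x − 14. Remainder: −6.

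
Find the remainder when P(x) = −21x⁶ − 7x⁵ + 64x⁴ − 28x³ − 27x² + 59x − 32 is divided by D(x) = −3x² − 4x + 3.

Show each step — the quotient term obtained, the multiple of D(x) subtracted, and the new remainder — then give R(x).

R(x) = −8

Step 1: lead(−21x⁶ − 7x⁵ + 64x⁴ − 28x³ − 27x² + 59x − 32) ÷ lead(D) = −21x⁶ ÷ −3x² = 7x⁴. Subtract (7x⁴)·D = −21x⁶ − 28x⁵ + 21x⁴. Remainder: 21x⁵ + 43x⁴ − 28x³ − 27x² + 59x − 32.
Step 2: lead(21x⁵ + 43x⁴ − 28x³ − 27x² + 59x − 32) ÷ lead(D) = 21x⁵ ÷ −3x² = −7x³. Subtract (−7x³)·D = 21x⁵ + 28x⁴ − 21x³. Remainder: 15x⁴ − 7x³ − 27x² + 59x − 32.
Step 3: lead(15x⁴ − 7x³ − 27x² + 59x − 32) ÷ lead(D) = 15x⁴ ÷ −3x² = −5x². Subtract (−5x²)·D = 15x⁴ + 20x³ − 15x². Remainder: −27x³ − 12x² + 59x − 32.
Step 4: lead(−27x³ − 12x² + 59x − 32) ÷ lead(D) = −27x³ ÷ −3x² = 9x. Subtract (9x)·D = −27x³ − 36x² + 27x. Remainder: 24x² + 32x − 32.
Step 5: lead(24x² + 32x − 32) ÷ lead(D) = 24x² ÷ −3x² = −8. Subtract (−8)·D = 24x² + 32x − 24. Remainder: −8.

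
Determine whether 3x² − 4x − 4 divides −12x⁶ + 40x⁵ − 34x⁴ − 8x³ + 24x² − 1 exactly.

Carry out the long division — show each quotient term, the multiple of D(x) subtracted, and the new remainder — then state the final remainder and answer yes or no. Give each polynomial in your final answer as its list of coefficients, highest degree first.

R = [-1], so D(x) is not a factor of P(x). no

Step 1: lead(−12x⁶ + 40x⁵ − 34x⁴ − 8x³ + 24x² − 1) ÷ lead(D) = −12x⁶ ÷ 3x² = −4x⁴. Subtract (−4x⁴)·D = −12x⁶ + 16x⁵ + 16x⁴. Remainder: 24x⁵ − 50x⁴ − 8x³ + 24x² − 1.
Step 2: lead(24x⁵ − 50x⁴ − 8x³ + 24x² − 1) ÷ lead(D) = 24x⁵ ÷ 3x² = 8x³. Subtract (8x³)·D = 24x⁵ − 32x⁴ − 32x³. Remainder: −18x⁴ + 24x³ + 24x² − 1.
Step 3: lead(−18x⁴ + 24x³ + 24x² − 1) ÷ lead(D) = −18x⁴ ÷ 3x² = −6x². Subtract (−6x²)·D = −18x⁴ + 24x³ + 24x². Remainder: −1.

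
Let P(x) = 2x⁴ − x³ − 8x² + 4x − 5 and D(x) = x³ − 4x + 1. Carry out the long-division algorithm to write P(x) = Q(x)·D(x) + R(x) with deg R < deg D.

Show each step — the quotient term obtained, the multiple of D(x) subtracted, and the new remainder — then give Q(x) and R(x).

Q(x) = 2x − 1; R(x) = −2x − 4

Step 1: lead(2x⁴ − x³ − 8x² + 4x − 5) ÷ lead(D) = 2x⁴ ÷ x³ = 2x. Subtract (2x)·D = 2x⁴ − 8x² + 2x. Remainder: −x³ + 2x − 5.
Step 2: lead(−x³ + 2x − 5) ÷ lead(D) = −x³ ÷ x³ = −1. Subtract (−1)·D = −x³ + 4x − 1. Remainder: −2x − 4.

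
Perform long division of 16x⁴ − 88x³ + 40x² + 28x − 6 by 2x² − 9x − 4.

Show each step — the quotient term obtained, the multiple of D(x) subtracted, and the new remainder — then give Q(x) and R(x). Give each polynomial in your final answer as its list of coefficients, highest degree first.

Q = [8, -8, 0]; R = [-4, -6]

Step 1: lead(16x⁴ − 88x³ + 40x² + 28x − 6) ÷ lead(D) = 16x⁴ ÷ 2x² = 8x². Subtract (8x²)·D = 16x⁴ − 72x³ − 32x². Remainder: −16x³ + 72x² + 28x − 6.
Step 2: lead(−16x³ + 72x² + 28x − 6) ÷ lead(D) = −16x³ ÷ 2x² = −8x. Subtract (−8x)·D = −16x³ + 72x² + 32x. Remainder: −4x − 6.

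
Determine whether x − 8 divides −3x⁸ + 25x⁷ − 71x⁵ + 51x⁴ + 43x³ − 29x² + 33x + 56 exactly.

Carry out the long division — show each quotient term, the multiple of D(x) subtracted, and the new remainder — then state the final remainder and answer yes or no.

R(x) = 0, so D(x) is a factor of P(x). yes

Step 1: lead(−3x⁸ + 25x⁷ − 71x⁵ + 51x⁴ + 43x³ − 29x² + 33x + 56) ÷ lead(D) = −3x⁸ ÷ x = −3x⁷. Subtract (−3x⁷)·D = −3x⁸ + 24x⁷. Remainder: x⁷ − 71x⁵ + 51x⁴ + 43x³ − 29x² + 33x + 56.
Step 2: lead(x⁷ − 71x⁵ + 51x⁴ + 43x³ − 29x² + 33x + 56) ÷ lead(D) = x⁷ ÷ x = x⁶. Subtract (x⁶)·D = x⁷ − 8x⁶. Remainder: 8x⁶ − 71x⁵ + 51x⁴ + 43x³ − 29x² + 33x + 56.
Step 3: lead(8x⁶ − 71x⁵ + 51x⁴ + 43x³ − 29x² + 33x + 56) ÷ lead(D) = 8x⁶ ÷ x = 8x⁵. Subtract (8x⁵)·D = 8x⁶ − 64x⁵. Remainder: −7x⁵ + 51x⁴ + 43x³ − 29x² + 33x + 56.
Step 4: lead(−7x⁵ + 51x⁴ + 43x³ − 29x² + 33x + 56) ÷ lead(D) = −7x⁵ ÷ x = −7x⁴. Subtract (−7x⁴)·D = −7x⁵ + 56x⁴. Remainder: −5x⁴ + 43x³ − 29x² + 33x + 56.
Step 5: lead(−5x⁴ + 43x³ − 29x² + 33x + 56) ÷ lead(D) = −5x⁴ ÷ x = −5x³. Subtract (−5x³)·D = −5x⁴ + 40x³. Remainder: 3x³ − 29x² + 33x + 56.
Step 6: lead(3x³ − 29x² + 33x + 56) ÷ lead(D) = 3x³ ÷ x = 3x². Subtract (3x²)·D = 3x³ − 24x². Remainder: −5x² + 33x + 56.
Step 7: lead(−5x² + 33x + 56) ÷ lead(D) = −5x² ÷ x = −5x. Subtract (−5x)·D = −5x² + 40x. Remainder: −7x + 56.
Step 8: lead(−7x + 56) ÷ lead(D) = −7x ÷ x = −7. Subtract (−7)·D = −7x + 56. Remainder: 0.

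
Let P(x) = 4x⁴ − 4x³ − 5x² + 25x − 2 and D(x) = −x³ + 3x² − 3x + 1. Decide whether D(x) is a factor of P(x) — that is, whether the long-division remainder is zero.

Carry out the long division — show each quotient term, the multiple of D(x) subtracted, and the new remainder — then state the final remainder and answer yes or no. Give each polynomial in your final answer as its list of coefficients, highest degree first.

R = [7, 5, 6], so D(x) is not a factor of P(x). no

Step 1: lead(4x⁴ − 4x³ − 5x² + 25x − 2) ÷ lead(D) = 4x⁴ ÷ −x³ = −4x. Subtract (−4x)·D = 4x⁴ − 12x³ + 12x² − 4x. Remainder: 8x³ − 17x² + 29x − 2.
Step 2: lead(8x³ − 17x² + 29x − 2) ÷ lead(D) = 8x³ ÷ −x³ = −8. Subtract (−8)·D = 8x³ − 24x² + 24x − 8. Remainder: 7x² + 5x + 6.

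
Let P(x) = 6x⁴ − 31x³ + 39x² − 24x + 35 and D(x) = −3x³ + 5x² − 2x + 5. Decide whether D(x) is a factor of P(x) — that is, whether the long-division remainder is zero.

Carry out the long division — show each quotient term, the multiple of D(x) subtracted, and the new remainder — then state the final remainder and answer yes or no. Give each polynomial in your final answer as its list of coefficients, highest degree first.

Step 1: lead(6x⁴ − 31x³ + 39x² − 24x + 35) ÷ lead(D) = 6x⁴ ÷ −3x³ = −2x. Subtract (−2x)·D = 6x⁴ − 10x³ + 4x² − 10x. Remainder: −21x³ + 35x² − 14x + 35.
Step 2: lead(−21x³ + 35x² − 14x + 35) ÷ lead(D) = −21x³ ÷ −3x³ = 7. Subtract (7)·D = −21x³ + 35x² − 14x + 35. Remainder: 0.

R = [0], so D(x) is a factor of P(x). yes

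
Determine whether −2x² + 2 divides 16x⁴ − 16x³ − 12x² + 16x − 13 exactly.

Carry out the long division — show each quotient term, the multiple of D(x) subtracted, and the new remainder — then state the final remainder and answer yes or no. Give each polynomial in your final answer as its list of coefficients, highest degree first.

Step 1: lead(16x⁴ − 16x³ − 12x² + 16x − 13) ÷ lead(D) = 16x⁴ ÷ −2x² = −8x². Subtract (−8x²)·D = 16x⁴ − 16x². Remainder: −16x³ + 4x² + 16x − 13.
Step 2: lead(−16x³ + 4x² + 16x − 13) ÷ lead(D) = −16x³ ÷ −2x² = 8x. Subtract (8x)·D = −16x³ + 16x. Remainder: 4x² − 13.
Step 3: lead(4x² − 13) ÷ lead(D) = 4x² ÷ −2x² = −2. Subtract (−2)·D = 4x² − 4. Remainder: −9.

R = [-9], so D(x) is not a factor of P(x). no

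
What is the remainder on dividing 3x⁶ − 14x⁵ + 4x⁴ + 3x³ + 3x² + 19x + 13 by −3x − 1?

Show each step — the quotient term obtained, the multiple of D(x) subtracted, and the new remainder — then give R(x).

R(x) = 7

Step 1: lead(3x⁶ − 14x⁵ + 4x⁴ + 3x³ + 3x² + 19x + 13) ÷ lead(D) = 3x⁶ ÷ −3x = −x⁵. Subtract (−x⁵)·D = 3x⁶ + x⁵. Remainder: −15x⁵ + 4x⁴ + 3x³ + 3x² + 19x + 13.
Step 2: lead(−15x⁵ + 4x⁴ + 3x³ + 3x² + 19x + 13) ÷ lead(D) = −15x⁵ ÷ −3x = 5x⁴. Subtract (5x⁴)·D = −15x⁵ − 5x⁴. Remainder: 9x⁴ + 3x³ + 3x² + 19x + 13.
Step 3: lead(9x⁴ + 3x³ + 3x² + 19x + 13) ÷ lead(D) = 9x⁴ ÷ −3x = −3x³. Subtract (−3x³)·D = 9x⁴ + 3x³. Remainder: 3x² + 19x + 13.
Step 4: lead(3x² + 19x + 13) ÷ lead(D) = 3x² ÷ −3x = −x. Subtract (−x)·D = 3x² + x. Remainder: 18x + 13.
Step 5: lead(18x + 13) ÷ lead(D) = 18x ÷ −3x = −6. Subtract (−6)·D = 18x + 6. Remainder: 7.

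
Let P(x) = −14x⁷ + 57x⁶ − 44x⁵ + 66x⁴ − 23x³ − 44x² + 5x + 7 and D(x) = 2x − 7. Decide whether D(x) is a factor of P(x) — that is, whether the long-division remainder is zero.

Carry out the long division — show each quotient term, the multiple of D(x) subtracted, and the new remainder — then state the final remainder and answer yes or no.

Step 1: lead(−14x⁷ + 57x⁶ − 44x⁵ + 66x⁴ − 23x³ − 44x² + 5x + 7) ÷ lead(D) = −14x⁷ ÷ 2x = −7x⁶. Subtract (−7x⁶)·D = −14x⁷ + 49x⁶. Remainder: 8x⁶ − 44x⁵ + 66x⁴ − 23x³ − 44x² + 5x + 7.
Step 2: lead(8x⁶ − 44x⁵ + 66x⁴ − 23x³ − 44x² + 5x + 7) ÷ lead(D) = 8x⁶ ÷ 2x = 4x⁵. Subtract (4x⁵)·D = 8x⁶ − 28x⁵. Remainder: −16x⁵ + 66x⁴ − 23x³ − 44x² + 5x + 7.
Step 3: lead(−16x⁵ + 66x⁴ − 23x³ − 44x² + 5x + 7) ÷ lead(D) = −16x⁵ ÷ 2x = −8x⁴. Subtract (−8x⁴)·D = −16x⁵ + 56x⁴. Remainder: 10x⁴ − 23x³ − 44x² + 5x + 7.
Step 4: lead(10x⁴ − 23x³ − 44x² + 5x + 7) ÷ lead(D) = 10x⁴ ÷ 2x = 5x³. Subtract (5x³)·D = 10x⁴ − 35x³. Remainder: 12x³ − 44x² + 5x + 7.
Step 5: lead(12x³ − 44x² + 5x + 7) ÷ lead(D) = 12x³ ÷ 2x = 6x². Subtract (6x²)·D = 12x³ − 42x². Remainder: −2x² + 5x + 7.
Step 6: lead(−2x² + 5x + 7) ÷ lead(D) = −2x² ÷ 2x = −x. Subtract (−x)·D = −2x² + 7x. Remainder: −2x + 7.
Step 7: lead(−2x + 7) ÷ lead(D) = −2x ÷ 2x = −1. Subtract (−1)·D = −2x + 7. Remainder: 0.

R(x) = 0, so D(x) is a factor of P(x). yes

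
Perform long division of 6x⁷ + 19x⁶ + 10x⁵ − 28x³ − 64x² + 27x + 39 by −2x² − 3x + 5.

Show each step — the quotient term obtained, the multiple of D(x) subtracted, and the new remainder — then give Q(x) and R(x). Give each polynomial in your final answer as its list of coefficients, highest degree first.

Q = [-3, -5, -5, -5, 9, 6]; R = [9]

Step 1: lead(6x⁷ + 19x⁶ + 10x⁵ − 28x³ − 64x² + 27x + 39) ÷ lead(D) = 6x⁷ ÷ −2x² = −3x⁵. Subtract (−3x⁵)·D = 6x⁷ + 9x⁶ − 15x⁵. Remainder: 10x⁶ + 25x⁵ − 28x³ − 64x² + 27x + 39.
Step 2: lead(10x⁶ + 25x⁵ − 28x³ − 64x² + 27x + 39) ÷ lead(D) = 10x⁶ ÷ −2x² = −5x⁴. Subtract (−5x⁴)·D = 10x⁶ + 15x⁵ − 25x⁴. Remainder: 10x⁵ + 25x⁴ − 28x³ − 64x² + 27x + 39.
Step 3: lead(10x⁵ + 25x⁴ − 28x³ − 64x² + 27x + 39) ÷ lead(D) = 10x⁵ ÷ −2x² = −5x³. Subtract (−5x³)·D = 10x⁵ + 15x⁴ − 25x³. Remainder: 10x⁴ − 3x³ − 64x² + 27x + 39.
Step 4: lead(10x⁴ − 3x³ − 64x² + 27x + 39) ÷ lead(D) = 10x⁴ ÷ −2x² = −5x². Subtract (−5x²)·D = 10x⁴ + 15x³ − 25x². Remainder: −18x³ − 39x² + 27x + 39.
Step 5: lead(−18x³ − 39x² + 27x + 39) ÷ lead(D) = −18x³ ÷ −2x² = 9x. Subtract (9x)·D = −18x³ − 27x² + 45x. Remainder: −12x² − 18x + 39.
Step 6: lead(−12x² − 18x + 39) ÷ lead(D) = −12x² ÷ −2x² = 6. Subtract (6)·D = −12x² − 18x + 30. Remainder: 9.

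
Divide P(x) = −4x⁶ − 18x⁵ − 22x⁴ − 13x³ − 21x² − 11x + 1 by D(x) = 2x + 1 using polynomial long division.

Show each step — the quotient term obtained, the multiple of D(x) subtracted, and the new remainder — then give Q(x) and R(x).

Q(x) = −2x⁵ − 8x⁴ − 7x³ − 3x² − 9x − 1; R(x) = 2

Step 1: lead(−4x⁶ − 18x⁵ − 22x⁴ − 13x³ − 21x² − 11x + 1) ÷ lead(D) = −4x⁶ ÷ 2x = −2x⁵. Subtract (−2x⁵)·D = −4x⁶ − 2x⁵. Remainder: −16x⁵ − 22x⁴ − 13x³ − 21x² − 11x + 1.
Step 2: lead(−16x⁵ − 22x⁴ − 13x³ − 21x² − 11x + 1) ÷ lead(D) = −16x⁵ ÷ 2x = −8x⁴. Subtract (−8x⁴)·D = −16x⁵ − 8x⁴. Remainder: −14x⁴ − 13x³ − 21x² − 11x + 1.
Step 3: lead(−14x⁴ − 13x³ − 21x² − 11x + 1) ÷ lead(D) = −14x⁴ ÷ 2x = −7x³. Subtract (−7x³)·D = −14x⁴ − 7x³. Remainder: −6x³ − 21x² − 11x + 1.
Step 4: lead(−6x³ − 21x² − 11x + 1) ÷ lead(D) = −6x³ ÷ 2x = −3x². Subtract (−3x²)·D = −6x³ − 3x². Remainder: −18x² − 11x + 1.
Step 5: lead(−18x² − 11x + 1) ÷ lead(D) = −18x² ÷ 2x = −9x. Subtract (−9x)·D = −18x² − 9x. Remainder: −2x + 1.
Step 6: lead(−2x + 1) ÷ lead(D) = −2x ÷ 2x = −1. Subtract (−1)·D = −2x − 1. Remainder: 2.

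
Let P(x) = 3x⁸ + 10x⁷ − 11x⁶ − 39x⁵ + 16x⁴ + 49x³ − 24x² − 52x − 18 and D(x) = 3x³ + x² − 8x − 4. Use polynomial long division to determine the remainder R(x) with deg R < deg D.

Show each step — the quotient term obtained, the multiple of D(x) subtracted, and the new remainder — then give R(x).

R(x) = −2

Step 1: lead(3x⁸ + 10x⁷ − 11x⁶ − 39x⁵ + 16x⁴ + 49x³ − 24x² − 52x − 18) ÷ lead(D) = 3x⁸ ÷ 3x³ = x⁵. Subtract (x⁵)·D = 3x⁸ + x⁷ − 8x⁶ − 4x⁵. Remainder: 9x⁷ − 3x⁶ − 35x⁵ + 16x⁴ + 49x³ − 24x² − 52x − 18.
Step 2: lead(9x⁷ − 3x⁶ − 35x⁵ + 16x⁴ + 49x³ − 24x² − 52x − 18) ÷ lead(D) = 9x⁷ ÷ 3x³ = 3x⁴. Subtract (3x⁴)·D = 9x⁷ + 3x⁶ − 24x⁵ − 12x⁴. Remainder: −6x⁶ − 11x⁵ + 28x⁴ + 49x³ − 24x² − 52x − 18.
Step 3: lead(−6x⁶ − 11x⁵ + 28x⁴ + 49x³ − 24x² − 52x − 18) ÷ lead(D) = −6x⁶ ÷ 3x³ = −2x³. Subtract (−2x³)·D = −6x⁶ − 2x⁵ + 16x⁴ + 8x³. Remainder: −9x⁵ + 12x⁴ + 41x³ − 24x² − 52x − 18.
Step 4: lead(−9x⁵ + 12x⁴ + 41x³ − 24x² − 52x − 18) ÷ lead(D) = −9x⁵ ÷ 3x³ = −3x². Subtract (−3x²)·D = −9x⁵ − 3x⁴ + 24x³ + 12x². Remainder: 15x⁴ + 17x³ − 36x² − 52x − 18.
Step 5: lead(15x⁴ + 17x³ − 36x² − 52x − 18) ÷ lead(D) = 15x⁴ ÷ 3x³ = 5x. Subtract (5x)·D = 15x⁴ + 5x³ − 40x² − 20x. Remainder: 12x³ + 4x² − 32x − 18.
Step 6: lead(12x³ + 4x² − 32x − 18) ÷ lead(D) = 12x³ ÷ 3x³ = 4. Subtract (4)·D = 12x³ + 4x² − 32x − 16. Remainder: −2.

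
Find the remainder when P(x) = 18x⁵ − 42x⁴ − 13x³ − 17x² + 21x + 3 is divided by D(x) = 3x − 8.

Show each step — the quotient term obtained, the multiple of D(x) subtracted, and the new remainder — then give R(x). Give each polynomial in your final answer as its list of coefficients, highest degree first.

R = [-5]

Step 1: lead(18x⁵ − 42x⁴ − 13x³ − 17x² + 21x + 3) ÷ lead(D) = 18x⁵ ÷ 3x = 6x⁴. Subtract (6x⁴)·D = 18x⁵ − 48x⁴. Remainder: 6x⁴ − 13x³ − 17x² + 21x + 3.
Step 2: lead(6x⁴ − 13x³ − 17x² + 21x + 3) ÷ lead(D) = 6x⁴ ÷ 3x = 2x³. Subtract (2x³)·D = 6x⁴ − 16x³. Remainder: 3x³ − 17x² + 21x + 3.
Step 3: lead(3x³ − 17x² + 21x + 3) ÷ lead(D) = 3x³ ÷ 3x = x². Subtract (x²)·D = 3x³ − 8x². Remainder: −9x² + 21x + 3.
Step 4: lead(−9x² + 21x + 3) ÷ lead(D) = −9x² ÷ 3x = −3x. Subtract (−3x)·D = −9x² + 24x. Remainder: −3x + 3.
Step 5: lead(−3x + 3) ÷ lead(D) = −3x ÷ 3x = −1. Subtract (−1)·D = −3x + 8. Remainder: −5.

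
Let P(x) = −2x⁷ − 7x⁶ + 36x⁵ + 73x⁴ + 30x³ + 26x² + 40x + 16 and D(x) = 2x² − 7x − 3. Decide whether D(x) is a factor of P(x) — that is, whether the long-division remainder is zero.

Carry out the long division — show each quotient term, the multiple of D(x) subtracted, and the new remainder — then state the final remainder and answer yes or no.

Step 1: lead(−2x⁷ − 7x⁶ + 36x⁵ + 73x⁴ + 30x³ + 26x² + 40x + 16) ÷ lead(D) = −2x⁷ ÷ 2x² = −x⁵. Subtract (−x⁵)·D = −2x⁷ + 7x⁶ + 3x⁵. Remainder: −14x⁶ + 33x⁵ + 73x⁴ + 30x³ + 26x² + 40x + 16.
Step 2: lead(−14x⁶ + 33x⁵ + 73x⁴ + 30x³ + 26x² + 40x + 16) ÷ lead(D) = −14x⁶ ÷ 2x² = −7x⁴. Subtract (−7x⁴)·D = −14x⁶ + 49x⁵ + 21x⁴. Remainder: −16x⁵ + 52x⁴ + 30x³ + 26x² + 40x + 16.
Step 3: lead(−16x⁵ + 52x⁴ + 30x³ + 26x² + 40x + 16) ÷ lead(D) = −16x⁵ ÷ 2x² = −8x³. Subtract (−8x³)·D = −16x⁵ + 56x⁴ + 24x³. Remainder: −4x⁴ + 6x³ + 26x² + 40x + 16.
Step 4: lead(−4x⁴ + 6x³ + 26x² + 40x + 16) ÷ lead(D) = −4x⁴ ÷ 2x² = −2x². Subtract (−2x²)·D = −4x⁴ + 14x³ + 6x². Remainder: −8x³ + 20x² + 40x + 16.
Step 5: lead(−8x³ + 20x² + 40x + 16) ÷ lead(D) = −8x³ ÷ 2x² = −4x. Subtract (−4x)·D = −8x³ + 28x² + 12x. Remainder: −8x² + 28x + 16.
Step 6: lead(−8x² + 28x + 16) ÷ lead(D) = −8x² ÷ 2x² = −4. Subtract (−4)·D = −8x² + 28x + 12. Remainder: 4.

R(x) = 4, so D(x) is not a factor of P(x). no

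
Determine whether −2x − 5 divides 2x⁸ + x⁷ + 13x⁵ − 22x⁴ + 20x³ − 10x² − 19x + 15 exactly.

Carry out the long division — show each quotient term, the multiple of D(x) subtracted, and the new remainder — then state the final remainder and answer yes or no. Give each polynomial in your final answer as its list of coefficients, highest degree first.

R = [0], so D(x) is a factor of P(x). yes

Step 1: lead(2x⁸ + x⁷ + 13x⁵ − 22x⁴ + 20x³ − 10x² − 19x + 15) ÷ lead(D) = 2x⁸ ÷ −2x = −x⁷. Subtract (−x⁷)·D = 2x⁸ + 5x⁷. Remainder: −4x⁷ + 13x⁵ − 22x⁴ + 20x³ − 10x² − 19x + 15.
Step 2: lead(−4x⁷ + 13x⁵ − 22x⁴ + 20x³ − 10x² − 19x + 15) ÷ lead(D) = −4x⁷ ÷ −2x = 2x⁶. Subtract (2x⁶)·D = −4x⁷ − 10x⁶. Remainder: 10x⁶ + 13x⁵ − 22x⁴ + 20x³ − 10x² − 19x + 15.
Step 3: lead(10x⁶ + 13x⁵ − 22x⁴ + 20x³ − 10x² − 19x + 15) ÷ lead(D) = 10x⁶ ÷ −2x = −5x⁵. Subtract (−5x⁵)·D = 10x⁶ + 25x⁵. Remainder: −12x⁵ − 22x⁴ + 20x³ − 10x² − 19x + 15.
Step 4: lead(−12x⁵ − 22x⁴ + 20x³ − 10x² − 19x + 15) ÷ lead(D) = −12x⁵ ÷ −2x = 6x⁴. Subtract (6x⁴)·D = −12x⁵ − 30x⁴. Remainder: 8x⁴ + 20x³ − 10x² − 19x + 15.
Step 5: lead(8x⁴ + 20x³ − 10x² − 19x + 15) ÷ lead(D) = 8x⁴ ÷ −2x = −4x³. Subtract (−4x³)·D = 8x⁴ + 20x³. Remainder: −10x² − 19x + 15.
Step 6: lead(−10x² − 19x + 15) ÷ lead(D) = −10x² ÷ −2x = 5x. Subtract (5x)·D = −10x² − 25x. Remainder: 6x + 15.
Step 7: lead(6x + 15) ÷ lead(D) = 6x ÷ −2x = −3. Subtract (−3)·D = 6x + 15. Remainder: 0.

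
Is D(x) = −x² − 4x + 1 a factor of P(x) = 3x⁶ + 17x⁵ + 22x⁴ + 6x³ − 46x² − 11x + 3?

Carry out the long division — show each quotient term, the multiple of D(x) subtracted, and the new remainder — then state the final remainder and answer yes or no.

R(x) = −2, so D(x) is not a factor of P(x). no

Step 1: lead(3x⁶ + 17x⁵ + 22x⁴ + 6x³ − 46x² − 11x + 3) ÷ lead(D) = 3x⁶ ÷ −x² = −3x⁴. Subtract (−3x⁴)·D = 3x⁶ + 12x⁵ − 3x⁴. Remainder: 5x⁵ + 25x⁴ + 6x³ − 46x² − 11x + 3.
Step 2: lead(5x⁵ + 25x⁴ + 6x³ − 46x² − 11x + 3) ÷ lead(D) = 5x⁵ ÷ −x² = −5x³. Subtract (−5x³)·D = 5x⁵ + 20x⁴ − 5x³. Remainder: 5x⁴ + 11x³ − 46x² − 11x + 3.
Step 3: lead(5x⁴ + 11x³ − 46x² − 11x + 3) ÷ lead(D) = 5x⁴ ÷ −x² = −5x². Subtract (−5x²)·D = 5x⁴ + 20x³ − 5x². Remainder: −9x³ − 41x² − 11x + 3.
Step 4: lead(−9x³ − 41x² − 11x + 3) ÷ lead(D) = −9x³ ÷ −x² = 9x. Subtract (9x)·D = −9x³ − 36x² + 9x. Remainder: −5x² − 20x + 3.
Step 5: lead(−5x² − 20x + 3) ÷ lead(D) = −5x² ÷ −x² = 5. Subtract (5)·D = −5x² − 20x + 5. Remainder: −2.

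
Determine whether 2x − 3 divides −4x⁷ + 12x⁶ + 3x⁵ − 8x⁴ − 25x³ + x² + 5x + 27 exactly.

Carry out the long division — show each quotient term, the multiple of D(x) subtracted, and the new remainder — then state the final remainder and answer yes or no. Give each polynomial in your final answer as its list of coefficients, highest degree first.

Step 1: lead(−4x⁷ + 12x⁶ + 3x⁵ − 8x⁴ − 25x³ + x² + 5x + 27) ÷ lead(D) = −4x⁷ ÷ 2x = −2x⁶. Subtract (−2x⁶)·D = −4x⁷ + 6x⁶. Remainder: 6x⁶ + 3x⁵ − 8x⁴ − 25x³ + x² + 5x + 27.
Step 2: lead(6x⁶ + 3x⁵ − 8x⁴ − 25x³ + x² + 5x + 27) ÷ lead(D) = 6x⁶ ÷ 2x = 3x⁵. Subtract (3x⁵)·D = 6x⁶ − 9x⁵. Remainder: 12x⁵ − 8x⁴ − 25x³ + x² + 5x + 27.
Step 3: lead(12x⁵ − 8x⁴ − 25x³ + x² + 5x + 27) ÷ lead(D) = 12x⁵ ÷ 2x = 6x⁴. Subtract (6x⁴)·D = 12x⁵ − 18x⁴. Remainder: 10x⁴ − 25x³ + x² + 5x + 27.
Step 4: lead(10x⁴ − 25x³ + x² + 5x + 27) ÷ lead(D) = 10x⁴ ÷ 2x = 5x³. Subtract (5x³)·D = 10x⁴ − 15x³. Remainder: −10x³ + x² + 5x + 27.
Step 5: lead(−10x³ + x² + 5x + 27) ÷ lead(D) = −10x³ ÷ 2x = −5x². Subtract (−5x²)·D = −10x³ + 15x². Remainder: −14x² + 5x + 27.
Step 6: lead(−14x² + 5x + 27) ÷ lead(D) = −14x² ÷ 2x = −7x. Subtract (−7x)·D = −14x² + 21x. Remainder: −16x + 27.
Step 7: lead(−16x + 27) ÷ lead(D) = −16x ÷ 2x = −8. Subtract (−8)·D = −16x + 24. Remainder: 3.

R = [3], so D(x) is not a factor of P(x). no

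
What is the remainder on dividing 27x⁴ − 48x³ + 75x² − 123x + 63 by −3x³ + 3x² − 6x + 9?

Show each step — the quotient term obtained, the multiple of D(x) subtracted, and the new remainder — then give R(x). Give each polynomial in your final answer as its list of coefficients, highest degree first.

Step 1: lead(27x⁴ − 48x³ + 75x² − 123x + 63) ÷ lead(D) = 27x⁴ ÷ −3x³ = −9x. Subtract (−9x)·D = 27x⁴ − 27x³ + 54x² − 81x. Remainder: −21x³ + 21x² − 42x + 63.
Step 2: lead(−21x³ + 21x² − 42x + 63) ÷ lead(D) = −21x³ ÷ −3x³ = 7. Subtract (7)·D = −21x³ + 21x² − 42x + 63. Remainder: 0.

R = [0]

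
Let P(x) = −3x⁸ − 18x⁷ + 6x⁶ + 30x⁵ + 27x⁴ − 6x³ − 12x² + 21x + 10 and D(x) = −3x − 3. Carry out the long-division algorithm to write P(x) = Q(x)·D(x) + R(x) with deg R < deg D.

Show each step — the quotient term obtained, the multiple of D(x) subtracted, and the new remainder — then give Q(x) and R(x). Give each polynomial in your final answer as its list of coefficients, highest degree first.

Q = [1, 5, -7, -3, -6, 8, -4, -3]; R = [1]

Step 1: lead(−3x⁸ − 18x⁷ + 6x⁶ + 30x⁵ + 27x⁴ − 6x³ − 12x² + 21x + 10) ÷ lead(D) = −3x⁸ ÷ −3x = x⁷. Subtract (x⁷)·D = −3x⁸ − 3x⁷. Remainder: −15x⁷ + 6x⁶ + 30x⁵ + 27x⁴ − 6x³ − 12x² + 21x + 10.
Step 2: lead(−15x⁷ + 6x⁶ + 30x⁵ + 27x⁴ − 6x³ − 12x² + 21x + 10) ÷ lead(D) = −15x⁷ ÷ −3x = 5x⁶. Subtract (5x⁶)·D = −15x⁷ − 15x⁶. Remainder: 21x⁶ + 30x⁵ + 27x⁴ − 6x³ − 12x² + 21x + 10.
Step 3: lead(21x⁶ + 30x⁵ + 27x⁴ − 6x³ − 12x² + 21x + 10) ÷ lead(D) = 21x⁶ ÷ −3x = −7x⁵. Subtract (−7x⁵)·D = 21x⁶ + 21x⁵. Remainder: 9x⁵ + 27x⁴ − 6x³ − 12x² + 21x + 10.
Step 4: lead(9x⁵ + 27x⁴ − 6x³ − 12x² + 21x + 10) ÷ lead(D) = 9x⁵ ÷ −3x = −3x⁴. Subtract (−3x⁴)·D = 9x⁵ + 9x⁴. Remainder: 18x⁴ − 6x³ − 12x² + 21x + 10.
Step 5: lead(18x⁴ − 6x³ − 12x² + 21x + 10) ÷ lead(D) = 18x⁴ ÷ −3x = −6x³. Subtract (−6x³)·D = 18x⁴ + 18x³. Remainder: −24x³ − 12x² + 21x + 10.
Step 6: lead(−24x³ − 12x² + 21x + 10) ÷ lead(D) = −24x³ ÷ −3x = 8x². Subtract (8x²)·D = −24x³ − 24x². Remainder: 12x² + 21x + 10.
Step 7: lead(12x² + 21x + 10) ÷ lead(D) = 12x² ÷ −3x = −4x. Subtract (−4x)·D = 12x² + 12x. Remainder: 9x + 10.
Step 8: lead(9x + 10) ÷ lead(D) = 9x ÷ −3x = −3. Subtract (−3)·D = 9x + 9. Remainder: 1.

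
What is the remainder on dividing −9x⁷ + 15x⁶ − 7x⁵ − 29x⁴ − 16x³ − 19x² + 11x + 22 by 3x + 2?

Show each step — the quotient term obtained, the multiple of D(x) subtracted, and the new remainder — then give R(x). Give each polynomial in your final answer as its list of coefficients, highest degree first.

Step 1: lead(−9x⁷ + 15x⁶ − 7x⁵ − 29x⁴ − 16x³ − 19x² + 11x + 22) ÷ lead(D) = −9x⁷ ÷ 3x = −3x⁶. Subtract (−3x⁶)·D = −9x⁷ − 6x⁶. Remainder: 21x⁶ − 7x⁵ − 29x⁴ − 16x³ − 19x² + 11x + 22.
Step 2: lead(21x⁶ − 7x⁵ − 29x⁴ − 16x³ − 19x² + 11x + 22) ÷ lead(D) = 21x⁶ ÷ 3x = 7x⁵. Subtract (7x⁵)·D = 21x⁶ + 14x⁵. Remainder: −21x⁵ − 29x⁴ − 16x³ − 19x² + 11x + 22.
Step 3: lead(−21x⁵ − 29x⁴ − 16x³ − 19x² + 11x + 22) ÷ lead(D) = −21x⁵ ÷ 3x = −7x⁴. Subtract (−7x⁴)·D = −21x⁵ − 14x⁴. Remainder: −15x⁴ − 16x³ − 19x² + 11x + 22.
Step 4: lead(−15x⁴ − 16x³ − 19x² + 11x + 22) ÷ lead(D) = −15x⁴ ÷ 3x = −5x³. Subtract (−5x³)·D = −15x⁴ − 10x³. Remainder: −6x³ − 19x² + 11x + 22.
Step 5: lead(−6x³ − 19x² + 11x + 22) ÷ lead(D) = −6x³ ÷ 3x = −2x². Subtract (−2x²)·D = −6x³ − 4x². Remainder: −15x² + 11x + 22.
Step 6: lead(−15x² + 11x + 22) ÷ lead(D) = −15x² ÷ 3x = −5x. Subtract (−5x)·D = −15x² − 10x. Remainder: 21x + 22.
Step 7: lead(21x + 22) ÷ lead(D) = 21x ÷ 3x = 7. Subtract (7)·D = 21x + 14. Remainder: 8.

R = [8]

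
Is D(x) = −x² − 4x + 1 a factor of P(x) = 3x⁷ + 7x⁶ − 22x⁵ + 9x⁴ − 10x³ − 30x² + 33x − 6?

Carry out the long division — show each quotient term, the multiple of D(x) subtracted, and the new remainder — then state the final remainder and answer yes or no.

Step 1: lead(3x⁷ + 7x⁶ − 22x⁵ + 9x⁴ − 10x³ − 30x² + 33x − 6) ÷ lead(D) = 3x⁷ ÷ −x² = −3x⁵. Subtract (−3x⁵)·D = 3x⁷ + 12x⁶ − 3x⁵. Remainder: −5x⁶ − 19x⁵ + 9x⁴ − 10x³ − 30x² + 33x − 6.
Step 2: lead(−5x⁶ − 19x⁵ + 9x⁴ − 10x³ − 30x² + 33x − 6) ÷ lead(D) = −5x⁶ ÷ −x² = 5x⁴. Subtract (5x⁴)·D = −5x⁶ − 20x⁵ + 5x⁴. Remainder: x⁵ + 4x⁴ − 10x³ − 30x² + 33x − 6.
Step 3: lead(x⁵ + 4x⁴ − 10x³ − 30x² + 33x − 6) ÷ lead(D) = x⁵ ÷ −x² = −x³. Subtract (−x³)·D = x⁵ + 4x⁴ − x³. Remainder: −9x³ − 30x² + 33x − 6.
Step 4: lead(−9x³ − 30x² + 33x − 6) ÷ lead(D) = −9x³ ÷ −x² = 9x. Subtract (9x)·D = −9x³ − 36x² + 9x. Remainder: 6x² + 24x − 6.
Step 5: lead(6x² + 24x − 6) ÷ lead(D) = 6x² ÷ −x² = −6. Subtract (−6)·D = 6x² + 24x − 6. Remainder: 0.

R(x) = 0, so D(x) is a factor of P(x). yes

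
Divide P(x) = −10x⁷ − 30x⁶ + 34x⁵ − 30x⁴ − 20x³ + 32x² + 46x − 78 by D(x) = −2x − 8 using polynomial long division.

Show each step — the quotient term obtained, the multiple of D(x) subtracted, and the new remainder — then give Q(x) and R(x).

Step 1: lead(−10x⁷ − 30x⁶ + 34x⁵ − 30x⁴ − 20x³ + 32x² + 46x − 78) ÷ lead(D) = −10x⁷ ÷ −2x = 5x⁶. Subtract (5x⁶)·D = −10x⁷ − 40x⁶. Remainder: 10x⁶ + 34x⁵ − 30x⁴ − 20x³ + 32x² + 46x − 78.
Step 2: lead(10x⁶ + 34x⁵ − 30x⁴ − 20x³ + 32x² + 46x − 78) ÷ lead(D) = 10x⁶ ÷ −2x = −5x⁵. Subtract (−5x⁵)·D = 10x⁶ + 40x⁵. Remainder: −6x⁵ − 30x⁴ − 20x³ + 32x² + 46x − 78.
Step 3: lead(−6x⁵ − 30x⁴ − 20x³ + 32x² + 46x − 78) ÷ lead(D) = −6x⁵ ÷ −2x = 3x⁴. Subtract (3x⁴)·D = −6x⁵ − 24x⁴. Remainder: −6x⁴ − 20x³ + 32x² + 46x − 78.
Step 4: lead(−6x⁴ − 20x³ + 32x² + 46x − 78) ÷ lead(D) = −6x⁴ ÷ −2x = 3x³. Subtract (3x³)·D = −6x⁴ − 24x³. Remainder: 4x³ + 32x² + 46x − 78.
Step 5: lead(4x³ + 32x² + 46x − 78) ÷ lead(D) = 4x³ ÷ −2x = −2x². Subtract (−2x²)·D = 4x³ + 16x². Remainder: 16x² + 46x − 78.
Step 6: lead(16x² + 46x − 78) ÷ lead(D) = 16x² ÷ −2x = −8x. Subtract (−8x)·D = 16x² + 64x. Remainder: −18x − 78.
Step 7: lead(−18x − 78) ÷ lead(D) = −18x ÷ −2x = 9. Subtract (9)·D = −18x − 72. Remainder: −6.

Q(x) = 5x⁶ − 5x⁵ + 3x⁴ + 3x³ − 2x² − 8x + 9; R(x) = −6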